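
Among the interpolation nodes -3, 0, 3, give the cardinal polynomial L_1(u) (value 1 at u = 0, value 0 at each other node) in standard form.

L_1(u) = -(1/9)u^2 + 1

L_1(u) = (u + 3)(u - 3) / [(3)·(-3)]
       = (u^2 - 9) / (-9)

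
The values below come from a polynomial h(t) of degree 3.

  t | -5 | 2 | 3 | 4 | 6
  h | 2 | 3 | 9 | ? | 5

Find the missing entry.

1889/154

The 4 known values determine h uniquely (degree ≤ 3).
Evaluate each Lagrange basis at t = 4:
L_0(4) = (2)·(1)·(-2)/[(-7)·(-8)·(-11)] = 1/154
L_1(4) = (9)·(1)·(-2)/[(7)·(-1)·(-4)] = -9/14
L_2(4) = (9)·(2)·(-2)/[(8)·(1)·(-3)] = 3/2
L_3(4) = (9)·(2)·(1)/[(11)·(4)·(3)] = 3/22
Sum: 2·(1/154) + 3·(-9/14) + 9·(3/2) + 5·(3/22) = 1889/154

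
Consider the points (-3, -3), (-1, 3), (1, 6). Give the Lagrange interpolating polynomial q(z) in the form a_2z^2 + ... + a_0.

L_0(z) = (z + 1)(z - 1) / [8] = (1/8)z^2 - 1/8
L_1(z) = (z + 3)(z - 1) / [-4] = -(1/4)z^2 - (1/2)z + 3/4
L_2(z) = (z + 3)(z + 1) / [8] = (1/8)z^2 + (1/2)z + 3/8
q(z) = (-3)·L_0 + 3·L_1 + 6·L_2
  (-3)·L_0(z) = -(3/8)z^2 + 3/8
  3·L_1(z) = -(3/4)z^2 - (3/2)z + 9/4
  6·L_2(z) = (3/4)z^2 + 3z + 9/4
Adding term by term: -(3/8)z^2 + (3/2)z + 39/8

q(z) = -(3/8)z^2 + (3/2)z + 39/8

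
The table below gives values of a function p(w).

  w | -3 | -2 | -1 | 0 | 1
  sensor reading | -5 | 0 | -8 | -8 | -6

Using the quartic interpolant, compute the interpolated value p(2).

L_0(2) = (4)·(3)·(2)·(1)/[(-1)·(-2)·(-3)·(-4)] = 1
L_1(2) = (5)·(3)·(2)·(1)/[(1)·(-1)·(-2)·(-3)] = -5
L_2(2) = (5)·(4)·(2)·(1)/[(2)·(1)·(-1)·(-2)] = 10
L_3(2) = (5)·(4)·(3)·(1)/[(3)·(2)·(1)·(-1)] = -10
L_4(2) = (5)·(4)·(3)·(2)/[(4)·(3)·(2)·(1)] = 5
Sum: (-5)·(1) + 0 + (-8)·(10) + (-8)·(-10) + (-6)·(5) = -35

-35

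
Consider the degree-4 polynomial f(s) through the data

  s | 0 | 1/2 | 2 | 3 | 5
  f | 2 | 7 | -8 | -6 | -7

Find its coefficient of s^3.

3169/270

L_0(s) = (s - 1/2)(s - 2)(s - 3)(s - 5) / [15] = (1/15)s^4 - (7/10)s^3 + (12/5)s^2 - (91/30)s + 1
L_1(s) = s(s - 2)(s - 3)(s - 5) / [-135/16] = -(16/135)s^4 + (32/27)s^3 - (496/135)s^2 + (32/9)s
L_2(s) = s(s - 1/2)(s - 3)(s - 5) / [9] = (1/9)s^4 - (17/18)s^3 + (19/9)s^2 - (5/6)s
L_3(s) = s(s - 1/2)(s - 2)(s - 5) / [-15] = -(1/15)s^4 + (1/2)s^3 - (9/10)s^2 + (1/3)s
L_4(s) = s(s - 1/2)(s - 2)(s - 3) / [135] = (1/135)s^4 - (11/270)s^3 + (17/270)s^2 - (1/45)s
f(s) = 2·L_0 + 7·L_1 + (-8)·L_2 + (-6)·L_3 + (-7)·L_4
Only the coefficient of s^3 is needed; take it from each L_i and combine:
2·(-7/10) + 7·(32/27) + (-8)·(-17/18) + (-6)·(1/2) + (-7)·(-11/270) = 3169/270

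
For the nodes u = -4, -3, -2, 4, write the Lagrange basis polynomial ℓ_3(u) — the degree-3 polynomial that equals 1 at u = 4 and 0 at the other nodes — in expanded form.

ℓ_3(u) = (u + 4)(u + 3)(u + 2) / [(8)·(7)·(6)]
       = (u^3 + 9u^2 + 26u + 24) / (336)

ℓ_3(u) = (1/336)u^3 + (3/112)u^2 + (13/168)u + 1/14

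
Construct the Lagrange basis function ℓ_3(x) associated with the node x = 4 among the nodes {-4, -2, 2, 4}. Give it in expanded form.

ℓ_3(x) = (x + 4)(x + 2)(x - 2) / [(8)·(6)·(2)]
       = (x^3 + 4x^2 - 4x - 16) / (96)

ℓ_3(x) = (1/96)x^3 + (1/24)x^2 - (1/24)x - 1/6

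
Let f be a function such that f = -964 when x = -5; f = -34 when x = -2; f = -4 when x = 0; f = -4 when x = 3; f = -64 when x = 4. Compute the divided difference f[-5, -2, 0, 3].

7

f[-5,-2] = (-34 - (-964)) / (-2 - (-5)) = 310
f[-2,0] = (-4 - (-34)) / (0 - (-2)) = 15
f[0,3] = (-4 - (-4)) / (3 - 0) = 0
f[-5,-2,0] = (15 - 310) / (0 - (-5)) = -59
f[-2,0,3] = (0 - 15) / (3 - (-2)) = -3
f[-5,-2,0,3] = (-3 - (-59)) / (3 - (-5)) = 7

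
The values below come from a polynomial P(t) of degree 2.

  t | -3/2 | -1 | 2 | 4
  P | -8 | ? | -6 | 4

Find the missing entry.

-687/77

The 3 known values determine P uniquely (degree ≤ 2).
Evaluate each Lagrange basis at t = -1:
L_0(-1) = (-3)·(-5)/[(-7/2)·(-11/2)] = 60/77
L_1(-1) = (1/2)·(-5)/[(7/2)·(-2)] = 5/14
L_2(-1) = (1/2)·(-3)/[(11/2)·(2)] = -3/22
Sum: (-8)·(60/77) + (-6)·(5/14) + 4·(-3/22) = -687/77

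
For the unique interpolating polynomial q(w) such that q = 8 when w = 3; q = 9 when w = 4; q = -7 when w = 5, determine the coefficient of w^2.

-17/2

L_0(w) = (w - 4)(w - 5) / [2] = (1/2)w^2 - (9/2)w + 10
L_1(w) = (w - 3)(w - 5) / [-1] = -w^2 + 8w - 15
L_2(w) = (w - 3)(w - 4) / [2] = (1/2)w^2 - (7/2)w + 6
q(w) = 8·L_0 + 9·L_1 + (-7)·L_2
Only the coefficient of w^2 is needed; take it from each L_i and combine:
8·(1/2) + 9·(-1) + (-7)·(1/2) = -17/2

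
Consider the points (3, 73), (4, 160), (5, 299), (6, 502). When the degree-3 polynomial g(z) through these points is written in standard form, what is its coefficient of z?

Build the Lagrange basis polynomials:
L_0(z) = (z - 4)(z - 5)(z - 6) / [-6] = -(1/6)z^3 + (5/2)z^2 - (37/3)z + 20
L_1(z) = (z - 3)(z - 5)(z - 6) / [2] = (1/2)z^3 - 7z^2 + (63/2)z - 45
L_2(z) = (z - 3)(z - 4)(z - 6) / [-2] = -(1/2)z^3 + (13/2)z^2 - 27z + 36
L_3(z) = (z - 3)(z - 4)(z - 5) / [6] = (1/6)z^3 - 2z^2 + (47/6)z - 10
g(z) = 73·L_0 + 160·L_1 + 299·L_2 + 502·L_3
Only the coefficient of z is needed; take it from each L_i and combine:
73·(-37/3) + 160·(63/2) + 299·(-27) + 502·(47/6) = -1

-1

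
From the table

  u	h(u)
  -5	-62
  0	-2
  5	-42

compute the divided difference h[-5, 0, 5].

-2

h[-5,0] = (-2 - (-62)) / (0 - (-5)) = 12
h[0,5] = (-42 - (-2)) / (5 - 0) = -8
h[-5,0,5] = (-8 - 12) / (5 - (-5)) = -2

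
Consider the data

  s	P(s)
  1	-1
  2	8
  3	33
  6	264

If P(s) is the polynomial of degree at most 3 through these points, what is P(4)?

80

Evaluate each Lagrange basis at s = 4:
L_0(4) = (2)·(1)·(-2)/[(-1)·(-2)·(-5)] = 2/5
L_1(4) = (3)·(1)·(-2)/[(1)·(-1)·(-4)] = -3/2
L_2(4) = (3)·(2)·(-2)/[(2)·(1)·(-3)] = 2
L_3(4) = (3)·(2)·(1)/[(5)·(4)·(3)] = 1/10
Sum: (-1)·(2/5) + 8·(-3/2) + 33·(2) + 264·(1/10) = 80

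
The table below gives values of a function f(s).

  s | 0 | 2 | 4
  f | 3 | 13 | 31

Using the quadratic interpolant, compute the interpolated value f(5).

Using Newton's divided-difference form:
f[0,2] = (13 - 3) / (2 - 0) = 5
f[2,4] = (31 - 13) / (4 - 2) = 9
f[0,2,4] = (9 - 5) / (4 - 0) = 1
f(5) = 3 + 5·(5) + 1·(5)·(3) = 43

43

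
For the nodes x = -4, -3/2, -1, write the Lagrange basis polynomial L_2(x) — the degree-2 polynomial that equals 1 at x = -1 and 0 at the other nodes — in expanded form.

L_2(x) = (2/3)x^2 + (11/3)x + 4

L_2(x) = (x + 4)(x + 3/2) / [(3)·(1/2)]
       = (x^2 + (11/2)x + 6) / (3/2)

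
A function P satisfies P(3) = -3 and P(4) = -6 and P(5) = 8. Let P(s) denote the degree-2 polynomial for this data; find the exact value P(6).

Evaluate each Lagrange basis at s = 6:
L_0(6) = (2)·(1)/[(-1)·(-2)] = 1
L_1(6) = (3)·(1)/[(1)·(-1)] = -3
L_2(6) = (3)·(2)/[(2)·(1)] = 3
Sum: (-3)·(1) + (-6)·(-3) + 8·(3) = 39

39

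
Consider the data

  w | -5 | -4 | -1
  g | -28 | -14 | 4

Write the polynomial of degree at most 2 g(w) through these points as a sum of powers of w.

g(w) = -2w^2 - 4w + 2

Newton's divided differences:
g[-5,-4] = (-14 - (-28)) / (-4 - (-5)) = 14
g[-4,-1] = (4 - (-14)) / (-1 - (-4)) = 6
g[-5,-4,-1] = (6 - 14) / (-1 - (-5)) = -2
g(w) = -28 + 14·(w + 5) + (-2)·(w + 5)(w + 4)
Expanding: g(w) = -2w^2 - 4w + 2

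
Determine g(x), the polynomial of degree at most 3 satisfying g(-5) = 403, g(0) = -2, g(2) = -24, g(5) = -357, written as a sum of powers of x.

Build the Lagrange basis polynomials:
L_0(x) = x(x - 2)(x - 5) / [-350] = -(1/350)x^3 + (1/50)x^2 - (1/35)x
L_1(x) = (x + 5)(x - 2)(x - 5) / [50] = (1/50)x^3 - (1/25)x^2 - (1/2)x + 1
L_2(x) = (x + 5)x(x - 5) / [-42] = -(1/42)x^3 + (25/42)x
L_3(x) = (x + 5)x(x - 2) / [150] = (1/150)x^3 + (1/50)x^2 - (1/15)x
g(x) = 403·L_0 + (-2)·L_1 + (-24)·L_2 + (-357)·L_3
  403·L_0(x) = -(403/350)x^3 + (403/50)x^2 - (403/35)x
  (-2)·L_1(x) = -(1/25)x^3 + (2/25)x^2 + x - 2
  (-24)·L_2(x) = (4/7)x^3 - (100/7)x
  (-357)·L_3(x) = -(119/50)x^3 - (357/50)x^2 + (119/5)x
Adding term by term: -3x^3 + x^2 - x - 2

g(x) = -3x^3 + x^2 - x - 2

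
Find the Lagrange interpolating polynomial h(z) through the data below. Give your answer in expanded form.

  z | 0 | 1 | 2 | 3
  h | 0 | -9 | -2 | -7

h(z) = -(14/3)z^3 + 22z^2 - (79/3)z

L_0(z) = (z - 1)(z - 2)(z - 3) / [-6] = -(1/6)z^3 + z^2 - (11/6)z + 1
L_1(z) = z(z - 2)(z - 3) / [2] = (1/2)z^3 - (5/2)z^2 + 3z
L_2(z) = z(z - 1)(z - 3) / [-2] = -(1/2)z^3 + 2z^2 - (3/2)z
L_3(z) = z(z - 1)(z - 2) / [6] = (1/6)z^3 - (1/2)z^2 + (1/3)z
h(z) = 0·L_0 + (-9)·L_1 + (-2)·L_2 + (-7)·L_3
  0·L_0(z) = 0
  (-9)·L_1(z) = -(9/2)z^3 + (45/2)z^2 - 27z
  (-2)·L_2(z) = z^3 - 4z^2 + 3z
  (-7)·L_3(z) = -(7/6)z^3 + (7/2)z^2 - (7/3)z
Adding term by term: -(14/3)z^3 + 22z^2 - (79/3)z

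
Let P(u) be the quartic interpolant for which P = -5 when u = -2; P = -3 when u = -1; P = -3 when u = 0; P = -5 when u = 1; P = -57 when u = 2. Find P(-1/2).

Using Newton's divided-difference form:
P[-2,-1] = (-3 - (-5)) / (-1 - (-2)) = 2
P[-1,0] = (-3 - (-3)) / (0 - (-1)) = 0
P[0,1] = (-5 - (-3)) / (1 - 0) = -2
P[1,2] = (-57 - (-5)) / (2 - 1) = -52
P[-2,-1,0] = (0 - 2) / (0 - (-2)) = -1
P[-1,0,1] = (-2 - 0) / (1 - (-1)) = -1
P[0,1,2] = (-52 - (-2)) / (2 - 0) = -25
P[-2,-1,0,1] = (-1 - (-1)) / (1 - (-2)) = 0
P[-1,0,1,2] = (-25 - (-1)) / (2 - (-1)) = -8
P[-2,-1,0,1,2] = (-8 - 0) / (2 - (-2)) = -2
P(-1/2) = -5 + 2·(3/2) + (-1)·(3/2)·(1/2) + 0·(3/2)·(1/2)·(-1/2) + (-2)·(3/2)·(1/2)·(-1/2)·(-3/2) = -31/8

-31/8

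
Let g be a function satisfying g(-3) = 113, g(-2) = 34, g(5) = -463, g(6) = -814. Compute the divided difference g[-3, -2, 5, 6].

-4

g[-3,-2] = (34 - 113) / (-2 - (-3)) = -79
g[-2,5] = (-463 - 34) / (5 - (-2)) = -71
g[5,6] = (-814 - (-463)) / (6 - 5) = -351
g[-3,-2,5] = (-71 - (-79)) / (5 - (-3)) = 1
g[-2,5,6] = (-351 - (-71)) / (6 - (-2)) = -35
g[-3,-2,5,6] = (-35 - 1) / (6 - (-3)) = -4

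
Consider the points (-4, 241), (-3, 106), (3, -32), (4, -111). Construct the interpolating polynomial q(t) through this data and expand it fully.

q(t) = -3t^3 + 4t^2 + 4t + 1

Newton's divided differences:
q[-4,-3] = (106 - 241) / (-3 - (-4)) = -135
q[-3,3] = (-32 - 106) / (3 - (-3)) = -23
q[3,4] = (-111 - (-32)) / (4 - 3) = -79
q[-4,-3,3] = (-23 - (-135)) / (3 - (-4)) = 16
q[-3,3,4] = (-79 - (-23)) / (4 - (-3)) = -8
q[-4,-3,3,4] = (-8 - 16) / (4 - (-4)) = -3
q(t) = 241 + (-135)·(t + 4) + 16·(t + 4)(t + 3) + (-3)·(t + 4)(t + 3)(t - 3)
Expanding: q(t) = -3t^3 + 4t^2 + 4t + 1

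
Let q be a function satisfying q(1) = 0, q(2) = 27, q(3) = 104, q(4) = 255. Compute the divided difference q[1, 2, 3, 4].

q[1,2] = (27 - 0) / (2 - 1) = 27
q[2,3] = (104 - 27) / (3 - 2) = 77
q[3,4] = (255 - 104) / (4 - 3) = 151
q[1,2,3] = (77 - 27) / (3 - 1) = 25
q[2,3,4] = (151 - 77) / (4 - 2) = 37
q[1,2,3,4] = (37 - 25) / (4 - 1) = 4

4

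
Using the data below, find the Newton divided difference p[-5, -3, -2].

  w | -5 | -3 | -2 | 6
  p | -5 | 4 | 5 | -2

-7/6

p[-5,-3] = (4 - (-5)) / (-3 - (-5)) = 9/2
p[-3,-2] = (5 - 4) / (-2 - (-3)) = 1
p[-5,-3,-2] = (1 - 9/2) / (-2 - (-5)) = -7/6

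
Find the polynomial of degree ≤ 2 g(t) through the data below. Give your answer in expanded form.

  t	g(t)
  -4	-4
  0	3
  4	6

g(t) = -(1/8)t^2 + (5/4)t + 3

Newton's divided differences:
g[-4,0] = (3 - (-4)) / (0 - (-4)) = 7/4
g[0,4] = (6 - 3) / (4 - 0) = 3/4
g[-4,0,4] = (3/4 - 7/4) / (4 - (-4)) = -1/8
g(t) = -4 + (7/4)·(t + 4) + (-1/8)·(t + 4)t
Expanding: g(t) = -(1/8)t^2 + (5/4)t + 3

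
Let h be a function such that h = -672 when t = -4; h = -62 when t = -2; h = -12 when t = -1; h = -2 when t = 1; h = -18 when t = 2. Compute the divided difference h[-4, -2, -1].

-85

h[-4,-2] = (-62 - (-672)) / (-2 - (-4)) = 305
h[-2,-1] = (-12 - (-62)) / (-1 - (-2)) = 50
h[-4,-2,-1] = (50 - 305) / (-1 - (-4)) = -85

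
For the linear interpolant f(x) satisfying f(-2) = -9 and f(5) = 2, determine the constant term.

-41/7

Build the Lagrange basis polynomials:
L_0(x) = (x - 5) / [-7] = -(1/7)x + 5/7
L_1(x) = (x + 2) / [7] = (1/7)x + 2/7
f(x) = (-9)·L_0 + 2·L_1
Only the constant term is needed; take it from each L_i and combine:
(-9)·(5/7) + 2·(2/7) = -41/7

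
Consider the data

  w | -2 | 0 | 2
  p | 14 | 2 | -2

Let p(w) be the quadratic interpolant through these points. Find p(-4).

Evaluate each Lagrange basis at w = -4:
L_0(-4) = (-4)·(-6)/[(-2)·(-4)] = 3
L_1(-4) = (-2)·(-6)/[(2)·(-2)] = -3
L_2(-4) = (-2)·(-4)/[(4)·(2)] = 1
Sum: 14·(3) + 2·(-3) + (-2)·(1) = 34

34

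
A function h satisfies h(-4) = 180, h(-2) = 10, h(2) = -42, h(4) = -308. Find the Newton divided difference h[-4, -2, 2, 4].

h[-4,-2] = (10 - 180) / (-2 - (-4)) = -85
h[-2,2] = (-42 - 10) / (2 - (-2)) = -13
h[2,4] = (-308 - (-42)) / (4 - 2) = -133
h[-4,-2,2] = (-13 - (-85)) / (2 - (-4)) = 12
h[-2,2,4] = (-133 - (-13)) / (4 - (-2)) = -20
h[-4,-2,2,4] = (-20 - 12) / (4 - (-4)) = -4

-4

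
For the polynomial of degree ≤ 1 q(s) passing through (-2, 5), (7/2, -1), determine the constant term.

Build the Lagrange basis polynomials:
L_0(s) = (s - 7/2) / [-11/2] = -(2/11)s + 7/11
L_1(s) = (s + 2) / [11/2] = (2/11)s + 4/11
q(s) = 5·L_0 + (-1)·L_1
Only the constant term is needed; take it from each L_i and combine:
5·(7/11) + (-1)·(4/11) = 31/11

31/11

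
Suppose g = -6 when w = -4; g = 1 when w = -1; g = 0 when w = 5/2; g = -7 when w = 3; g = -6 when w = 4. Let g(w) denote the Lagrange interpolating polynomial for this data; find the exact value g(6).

Evaluate each Lagrange basis at w = 6:
L_0(6) = (7)·(7/2)·(3)·(2)/[(-3)·(-13/2)·(-7)·(-8)] = 7/52
L_1(6) = (10)·(7/2)·(3)·(2)/[(3)·(-7/2)·(-4)·(-5)] = -1
L_2(6) = (10)·(7)·(3)·(2)/[(13/2)·(7/2)·(-1/2)·(-3/2)] = 320/13
L_3(6) = (10)·(7)·(7/2)·(2)/[(7)·(4)·(1/2)·(-1)] = -35
L_4(6) = (10)·(7)·(7/2)·(3)/[(8)·(5)·(3/2)·(1)] = 49/4
Sum: (-6)·(7/52) + 1·(-1) + 0 + (-7)·(-35) + (-6)·(49/4) = 2206/13

2206/13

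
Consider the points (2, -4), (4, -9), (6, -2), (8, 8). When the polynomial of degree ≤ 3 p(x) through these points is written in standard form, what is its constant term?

22

L_0(x) = (x - 4)(x - 6)(x - 8) / [-48] = -(1/48)x^3 + (3/8)x^2 - (13/6)x + 4
L_1(x) = (x - 2)(x - 6)(x - 8) / [16] = (1/16)x^3 - x^2 + (19/4)x - 6
L_2(x) = (x - 2)(x - 4)(x - 8) / [-16] = -(1/16)x^3 + (7/8)x^2 - (7/2)x + 4
L_3(x) = (x - 2)(x - 4)(x - 6) / [48] = (1/48)x^3 - (1/4)x^2 + (11/12)x - 1
p(x) = (-4)·L_0 + (-9)·L_1 + (-2)·L_2 + 8·L_3
Only the constant term is needed; take it from each L_i and combine:
(-4)·(4) + (-9)·(-6) + (-2)·(4) + 8·(-1) = 22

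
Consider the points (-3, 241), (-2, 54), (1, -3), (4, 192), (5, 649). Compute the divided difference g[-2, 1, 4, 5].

g[-2,1] = (-3 - 54) / (1 - (-2)) = -19
g[1,4] = (192 - (-3)) / (4 - 1) = 65
g[4,5] = (649 - 192) / (5 - 4) = 457
g[-2,1,4] = (65 - (-19)) / (4 - (-2)) = 14
g[1,4,5] = (457 - 65) / (5 - 1) = 98
g[-2,1,4,5] = (98 - 14) / (5 - (-2)) = 12

12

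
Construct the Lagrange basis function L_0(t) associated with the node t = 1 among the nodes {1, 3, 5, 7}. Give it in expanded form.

L_0(t) = (t - 3)(t - 5)(t - 7) / [(-2)·(-4)·(-6)]
       = (t^3 - 15t^2 + 71t - 105) / (-48)

L_0(t) = -(1/48)t^3 + (5/16)t^2 - (71/48)t + 35/16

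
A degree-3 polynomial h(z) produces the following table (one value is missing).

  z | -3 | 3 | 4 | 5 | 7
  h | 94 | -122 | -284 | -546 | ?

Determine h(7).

-1466

The 4 known values determine h uniquely (degree ≤ 3).
Evaluate each Lagrange basis at z = 7:
L_0(7) = (4)·(3)·(2)/[(-6)·(-7)·(-8)] = -1/14
L_1(7) = (10)·(3)·(2)/[(6)·(-1)·(-2)] = 5
L_2(7) = (10)·(4)·(2)/[(7)·(1)·(-1)] = -80/7
L_3(7) = (10)·(4)·(3)/[(8)·(2)·(1)] = 15/2
Sum: 94·(-1/14) + (-122)·(5) + (-284)·(-80/7) + (-546)·(15/2) = -1466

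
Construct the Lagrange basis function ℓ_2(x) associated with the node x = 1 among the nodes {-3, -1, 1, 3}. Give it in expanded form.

ℓ_2(x) = -(1/16)x^3 - (1/16)x^2 + (9/16)x + 9/16

ℓ_2(x) = (x + 3)(x + 1)(x - 3) / [(4)·(2)·(-2)]
       = (x^3 + x^2 - 9x - 9) / (-16)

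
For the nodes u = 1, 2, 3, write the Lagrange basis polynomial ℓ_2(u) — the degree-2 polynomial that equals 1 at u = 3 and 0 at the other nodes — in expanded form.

ℓ_2(u) = (1/2)u^2 - (3/2)u + 1

ℓ_2(u) = (u - 1)(u - 2) / [(2)·(1)]
       = (u^2 - 3u + 2) / (2)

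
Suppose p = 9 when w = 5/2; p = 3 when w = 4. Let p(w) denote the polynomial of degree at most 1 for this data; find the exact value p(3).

7

Evaluate each Lagrange basis at w = 3:
L_0(3) = (-1)/[(-3/2)] = 2/3
L_1(3) = (1/2)/[(3/2)] = 1/3
Sum: 9·(2/3) + 3·(1/3) = 7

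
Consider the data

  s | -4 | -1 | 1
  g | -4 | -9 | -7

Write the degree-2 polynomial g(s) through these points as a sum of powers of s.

Newton's divided differences:
g[-4,-1] = (-9 - (-4)) / (-1 - (-4)) = -5/3
g[-1,1] = (-7 - (-9)) / (1 - (-1)) = 1
g[-4,-1,1] = (1 - (-5/3)) / (1 - (-4)) = 8/15
g(s) = -4 + (-5/3)·(s + 4) + (8/15)·(s + 4)(s + 1)
Expanding: g(s) = (8/15)s^2 + s - 128/15

g(s) = (8/15)s^2 + s - 128/15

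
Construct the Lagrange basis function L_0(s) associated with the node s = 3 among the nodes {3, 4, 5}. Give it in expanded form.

L_0(s) = (1/2)s^2 - (9/2)s + 10

L_0(s) = (s - 4)(s - 5) / [(-1)·(-2)]
       = (s^2 - 9s + 20) / (2)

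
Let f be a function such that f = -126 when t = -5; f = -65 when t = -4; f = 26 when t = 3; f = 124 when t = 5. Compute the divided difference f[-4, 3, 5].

f[-4,3] = (26 - (-65)) / (3 - (-4)) = 13
f[3,5] = (124 - 26) / (5 - 3) = 49
f[-4,3,5] = (49 - 13) / (5 - (-4)) = 4

4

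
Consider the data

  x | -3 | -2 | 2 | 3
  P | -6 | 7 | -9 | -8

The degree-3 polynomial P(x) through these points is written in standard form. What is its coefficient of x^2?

L_0(x) = (x + 2)(x - 2)(x - 3) / [-30] = -(1/30)x^3 + (1/10)x^2 + (2/15)x - 2/5
L_1(x) = (x + 3)(x - 2)(x - 3) / [20] = (1/20)x^3 - (1/10)x^2 - (9/20)x + 9/10
L_2(x) = (x + 3)(x + 2)(x - 3) / [-20] = -(1/20)x^3 - (1/10)x^2 + (9/20)x + 9/10
L_3(x) = (x + 3)(x + 2)(x - 2) / [30] = (1/30)x^3 + (1/10)x^2 - (2/15)x - 2/5
P(x) = (-6)·L_0 + 7·L_1 + (-9)·L_2 + (-8)·L_3
Only the coefficient of x^2 is needed; take it from each L_i and combine:
(-6)·(1/10) + 7·(-1/10) + (-9)·(-1/10) + (-8)·(1/10) = -6/5

-6/5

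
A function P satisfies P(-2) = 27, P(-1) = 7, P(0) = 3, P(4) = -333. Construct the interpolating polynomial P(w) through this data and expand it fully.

Newton's divided differences:
P[-2,-1] = (7 - 27) / (-1 - (-2)) = -20
P[-1,0] = (3 - 7) / (0 - (-1)) = -4
P[0,4] = (-333 - 3) / (4 - 0) = -84
P[-2,-1,0] = (-4 - (-20)) / (0 - (-2)) = 8
P[-1,0,4] = (-84 - (-4)) / (4 - (-1)) = -16
P[-2,-1,0,4] = (-16 - 8) / (4 - (-2)) = -4
P(w) = 27 + (-20)·(w + 2) + 8·(w + 2)(w + 1) + (-4)·(w + 2)(w + 1)w
Expanding: P(w) = -4w^3 - 4w^2 - 4w + 3

P(w) = -4w^3 - 4w^2 - 4w + 3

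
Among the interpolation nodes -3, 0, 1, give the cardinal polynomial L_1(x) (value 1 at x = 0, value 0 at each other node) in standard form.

L_1(x) = -(1/3)x^2 - (2/3)x + 1

L_1(x) = (x + 3)(x - 1) / [(3)·(-1)]
       = (x^2 + 2x - 3) / (-3)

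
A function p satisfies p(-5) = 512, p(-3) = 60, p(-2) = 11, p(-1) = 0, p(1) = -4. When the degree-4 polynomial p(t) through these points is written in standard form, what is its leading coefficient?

Build the Lagrange basis polynomials:
L_0(t) = (t + 3)(t + 2)(t + 1)(t - 1) / [144] = (1/144)t^4 + (5/144)t^3 + (5/144)t^2 - (5/144)t - 1/24
L_1(t) = (t + 5)(t + 2)(t + 1)(t - 1) / [-16] = -(1/16)t^4 - (7/16)t^3 - (9/16)t^2 + (7/16)t + 5/8
L_2(t) = (t + 5)(t + 3)(t + 1)(t - 1) / [9] = (1/9)t^4 + (8/9)t^3 + (14/9)t^2 - (8/9)t - 5/3
L_3(t) = (t + 5)(t + 3)(t + 2)(t - 1) / [-16] = -(1/16)t^4 - (9/16)t^3 - (21/16)t^2 + (1/16)t + 15/8
L_4(t) = (t + 5)(t + 3)(t + 2)(t + 1) / [144] = (1/144)t^4 + (11/144)t^3 + (41/144)t^2 + (61/144)t + 5/24
p(t) = 512·L_0 + 60·L_1 + 11·L_2 + 0·L_3 + (-4)·L_4
Only the coefficient of t^4 is needed; take it from each L_i and combine:
512·(1/144) + 60·(-1/16) + 11·(1/9) + 0·(-1/16) + (-4)·(1/144) = 1

1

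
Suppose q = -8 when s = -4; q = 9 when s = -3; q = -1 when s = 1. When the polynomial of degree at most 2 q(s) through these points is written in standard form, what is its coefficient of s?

-103/10

Build the Lagrange basis polynomials:
L_0(s) = (s + 3)(s - 1) / [5] = (1/5)s^2 + (2/5)s - 3/5
L_1(s) = (s + 4)(s - 1) / [-4] = -(1/4)s^2 - (3/4)s + 1
L_2(s) = (s + 4)(s + 3) / [20] = (1/20)s^2 + (7/20)s + 3/5
q(s) = (-8)·L_0 + 9·L_1 + (-1)·L_2
Only the coefficient of s is needed; take it from each L_i and combine:
(-8)·(2/5) + 9·(-3/4) + (-1)·(7/20) = -103/10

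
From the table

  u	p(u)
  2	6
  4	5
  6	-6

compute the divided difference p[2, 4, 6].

-5/4

p[2,4] = (5 - 6) / (4 - 2) = -1/2
p[4,6] = (-6 - 5) / (6 - 4) = -11/2
p[2,4,6] = (-11/2 - (-1/2)) / (6 - 2) = -5/4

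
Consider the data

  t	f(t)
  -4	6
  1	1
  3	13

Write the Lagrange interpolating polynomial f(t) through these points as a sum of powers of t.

Build the Lagrange basis polynomials:
L_0(t) = (t - 1)(t - 3) / [35] = (1/35)t^2 - (4/35)t + 3/35
L_1(t) = (t + 4)(t - 3) / [-10] = -(1/10)t^2 - (1/10)t + 6/5
L_2(t) = (t + 4)(t - 1) / [14] = (1/14)t^2 + (3/14)t - 2/7
f(t) = 6·L_0 + 1·L_1 + 13·L_2
  6·L_0(t) = (6/35)t^2 - (24/35)t + 18/35
  1·L_1(t) = -(1/10)t^2 - (1/10)t + 6/5
  13·L_2(t) = (13/14)t^2 + (39/14)t - 26/7
Adding term by term: t^2 + 2t - 2

f(t) = t^2 + 2t - 2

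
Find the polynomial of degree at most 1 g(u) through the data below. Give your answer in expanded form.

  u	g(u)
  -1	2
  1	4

Build the Lagrange basis polynomials:
L_0(u) = (u - 1) / [-2] = -(1/2)u + 1/2
L_1(u) = (u + 1) / [2] = (1/2)u + 1/2
g(u) = 2·L_0 + 4·L_1
  2·L_0(u) = -u + 1
  4·L_1(u) = 2u + 2
Adding term by term: u + 3

g(u) = u + 3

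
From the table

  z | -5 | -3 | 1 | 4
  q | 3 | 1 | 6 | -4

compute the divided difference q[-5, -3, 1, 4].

q[-5,-3] = (1 - 3) / (-3 - (-5)) = -1
q[-3,1] = (6 - 1) / (1 - (-3)) = 5/4
q[1,4] = (-4 - 6) / (4 - 1) = -10/3
q[-5,-3,1] = (5/4 - (-1)) / (1 - (-5)) = 3/8
q[-3,1,4] = (-10/3 - 5/4) / (4 - (-3)) = -55/84
q[-5,-3,1,4] = (-55/84 - 3/8) / (4 - (-5)) = -173/1512

-173/1512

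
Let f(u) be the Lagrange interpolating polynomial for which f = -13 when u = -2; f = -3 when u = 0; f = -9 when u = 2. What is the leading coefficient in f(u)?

The leading coefficient equals the top divided difference f[-2,0,2].
f[-2,0] = (-3 - (-13)) / (0 - (-2)) = 5
f[0,2] = (-9 - (-3)) / (2 - 0) = -3
f[-2,0,2] = (-3 - 5) / (2 - (-2)) = -2

-2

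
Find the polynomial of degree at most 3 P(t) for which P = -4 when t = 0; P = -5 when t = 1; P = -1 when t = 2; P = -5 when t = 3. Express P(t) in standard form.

Build the Lagrange basis polynomials:
L_0(t) = (t - 1)(t - 2)(t - 3) / [-6] = -(1/6)t^3 + t^2 - (11/6)t + 1
L_1(t) = t(t - 2)(t - 3) / [2] = (1/2)t^3 - (5/2)t^2 + 3t
L_2(t) = t(t - 1)(t - 3) / [-2] = -(1/2)t^3 + 2t^2 - (3/2)t
L_3(t) = t(t - 1)(t - 2) / [6] = (1/6)t^3 - (1/2)t^2 + (1/3)t
P(t) = (-4)·L_0 + (-5)·L_1 + (-1)·L_2 + (-5)·L_3
  (-4)·L_0(t) = (2/3)t^3 - 4t^2 + (22/3)t - 4
  (-5)·L_1(t) = -(5/2)t^3 + (25/2)t^2 - 15t
  (-1)·L_2(t) = (1/2)t^3 - 2t^2 + (3/2)t
  (-5)·L_3(t) = -(5/6)t^3 + (5/2)t^2 - (5/3)t
Adding term by term: -(13/6)t^3 + 9t^2 - (47/6)t - 4

P(t) = -(13/6)t^3 + 9t^2 - (47/6)t - 4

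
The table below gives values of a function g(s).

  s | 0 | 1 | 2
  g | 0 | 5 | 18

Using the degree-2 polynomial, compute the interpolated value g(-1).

Using Newton's divided-difference form:
g[0,1] = (5 - 0) / (1 - 0) = 5
g[1,2] = (18 - 5) / (2 - 1) = 13
g[0,1,2] = (13 - 5) / (2 - 0) = 4
g(-1) = 0 + 5·(-1) + 4·(-1)·(-2) = 3

3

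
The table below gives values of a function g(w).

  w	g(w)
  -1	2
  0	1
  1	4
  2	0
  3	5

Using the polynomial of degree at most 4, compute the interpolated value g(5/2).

-87/128

Using Newton's divided-difference form:
g[-1,0] = (1 - 2) / (0 - (-1)) = -1
g[0,1] = (4 - 1) / (1 - 0) = 3
g[1,2] = (0 - 4) / (2 - 1) = -4
g[2,3] = (5 - 0) / (3 - 2) = 5
g[-1,0,1] = (3 - (-1)) / (1 - (-1)) = 2
g[0,1,2] = (-4 - 3) / (2 - 0) = -7/2
g[1,2,3] = (5 - (-4)) / (3 - 1) = 9/2
g[-1,0,1,2] = (-7/2 - 2) / (2 - (-1)) = -11/6
g[0,1,2,3] = (9/2 - (-7/2)) / (3 - 0) = 8/3
g[-1,0,1,2,3] = (8/3 - (-11/6)) / (3 - (-1)) = 9/8
g(5/2) = 2 + (-1)·(7/2) + 2·(7/2)·(5/2) + (-11/6)·(7/2)·(5/2)·(3/2) + (9/8)·(7/2)·(5/2)·(3/2)·(1/2) = -87/128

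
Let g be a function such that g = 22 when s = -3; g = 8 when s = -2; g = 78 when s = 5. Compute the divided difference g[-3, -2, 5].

3

g[-3,-2] = (8 - 22) / (-2 - (-3)) = -14
g[-2,5] = (78 - 8) / (5 - (-2)) = 10
g[-3,-2,5] = (10 - (-14)) / (5 - (-3)) = 3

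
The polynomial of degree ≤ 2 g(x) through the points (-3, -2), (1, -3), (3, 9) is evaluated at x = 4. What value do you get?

Using Newton's divided-difference form:
g[-3,1] = (-3 - (-2)) / (1 - (-3)) = -1/4
g[1,3] = (9 - (-3)) / (3 - 1) = 6
g[-3,1,3] = (6 - (-1/4)) / (3 - (-3)) = 25/24
g(4) = -2 + (-1/4)·(7) + (25/24)·(7)·(3) = 145/8

145/8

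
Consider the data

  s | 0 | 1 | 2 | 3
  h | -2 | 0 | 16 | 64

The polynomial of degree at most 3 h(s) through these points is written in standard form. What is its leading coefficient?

3

Build the Lagrange basis polynomials:
L_0(s) = (s - 1)(s - 2)(s - 3) / [-6] = -(1/6)s^3 + s^2 - (11/6)s + 1
L_1(s) = s(s - 2)(s - 3) / [2] = (1/2)s^3 - (5/2)s^2 + 3s
L_2(s) = s(s - 1)(s - 3) / [-2] = -(1/2)s^3 + 2s^2 - (3/2)s
L_3(s) = s(s - 1)(s - 2) / [6] = (1/6)s^3 - (1/2)s^2 + (1/3)s
h(s) = (-2)·L_0 + 0·L_1 + 16·L_2 + 64·L_3
Only the coefficient of s^3 is needed; take it from each L_i and combine:
(-2)·(-1/6) + 0·(1/2) + 16·(-1/2) + 64·(1/6) = 3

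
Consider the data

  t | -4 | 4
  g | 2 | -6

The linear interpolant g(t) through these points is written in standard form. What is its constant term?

L_0(t) = (t - 4) / [-8] = -(1/8)t + 1/2
L_1(t) = (t + 4) / [8] = (1/8)t + 1/2
g(t) = 2·L_0 + (-6)·L_1
Only the constant term is needed; take it from each L_i and combine:
2·(1/2) + (-6)·(1/2) = -2

-2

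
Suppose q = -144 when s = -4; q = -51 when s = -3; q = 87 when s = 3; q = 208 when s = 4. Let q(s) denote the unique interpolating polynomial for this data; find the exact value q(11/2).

4301/8

Evaluate each Lagrange basis at s = 11/2:
L_0(11/2) = (17/2)·(5/2)·(3/2)/[(-1)·(-7)·(-8)] = -255/448
L_1(11/2) = (19/2)·(5/2)·(3/2)/[(1)·(-6)·(-7)] = 95/112
L_2(11/2) = (19/2)·(17/2)·(3/2)/[(7)·(6)·(-1)] = -323/112
L_3(11/2) = (19/2)·(17/2)·(5/2)/[(8)·(7)·(1)] = 1615/448
Sum: (-144)·(-255/448) + (-51)·(95/112) + 87·(-323/112) + 208·(1615/448) = 4301/8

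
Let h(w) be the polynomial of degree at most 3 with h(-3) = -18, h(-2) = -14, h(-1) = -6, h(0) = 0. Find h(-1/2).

Using Newton's divided-difference form:
h[-3,-2] = (-14 - (-18)) / (-2 - (-3)) = 4
h[-2,-1] = (-6 - (-14)) / (-1 - (-2)) = 8
h[-1,0] = (0 - (-6)) / (0 - (-1)) = 6
h[-3,-2,-1] = (8 - 4) / (-1 - (-3)) = 2
h[-2,-1,0] = (6 - 8) / (0 - (-2)) = -1
h[-3,-2,-1,0] = (-1 - 2) / (0 - (-3)) = -1
h(-1/2) = -18 + 4·(5/2) + 2·(5/2)·(3/2) + (-1)·(5/2)·(3/2)·(1/2) = -19/8

-19/8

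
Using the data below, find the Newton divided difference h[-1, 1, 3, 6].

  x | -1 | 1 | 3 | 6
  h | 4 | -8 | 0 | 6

h[-1,1] = (-8 - 4) / (1 - (-1)) = -6
h[1,3] = (0 - (-8)) / (3 - 1) = 4
h[3,6] = (6 - 0) / (6 - 3) = 2
h[-1,1,3] = (4 - (-6)) / (3 - (-1)) = 5/2
h[1,3,6] = (2 - 4) / (6 - 1) = -2/5
h[-1,1,3,6] = (-2/5 - 5/2) / (6 - (-1)) = -29/70

-29/70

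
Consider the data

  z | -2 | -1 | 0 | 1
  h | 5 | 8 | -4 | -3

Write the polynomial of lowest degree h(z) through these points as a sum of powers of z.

h(z) = (14/3)z^3 + (13/2)z^2 - (61/6)z - 4

Newton's divided differences:
h[-2,-1] = (8 - 5) / (-1 - (-2)) = 3
h[-1,0] = (-4 - 8) / (0 - (-1)) = -12
h[0,1] = (-3 - (-4)) / (1 - 0) = 1
h[-2,-1,0] = (-12 - 3) / (0 - (-2)) = -15/2
h[-1,0,1] = (1 - (-12)) / (1 - (-1)) = 13/2
h[-2,-1,0,1] = (13/2 - (-15/2)) / (1 - (-2)) = 14/3
h(z) = 5 + 3·(z + 2) + (-15/2)·(z + 2)(z + 1) + (14/3)·(z + 2)(z + 1)z
Expanding: h(z) = (14/3)z^3 + (13/2)z^2 - (61/6)z - 4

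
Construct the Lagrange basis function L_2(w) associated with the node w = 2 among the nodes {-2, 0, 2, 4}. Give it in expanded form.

L_2(w) = (w + 2)w(w - 4) / [(4)·(2)·(-2)]
       = (w^3 - 2w^2 - 8w) / (-16)

L_2(w) = -(1/16)w^3 + (1/8)w^2 + (1/2)w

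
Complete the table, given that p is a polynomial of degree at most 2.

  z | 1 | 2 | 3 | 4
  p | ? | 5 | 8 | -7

The 3 known values determine p uniquely (degree ≤ 2).
Evaluate each Lagrange basis at z = 1:
L_0(1) = (-2)·(-3)/[(-1)·(-2)] = 3
L_1(1) = (-1)·(-3)/[(1)·(-1)] = -3
L_2(1) = (-1)·(-2)/[(2)·(1)] = 1
Sum: 5·(3) + 8·(-3) + (-7)·(1) = -16

-16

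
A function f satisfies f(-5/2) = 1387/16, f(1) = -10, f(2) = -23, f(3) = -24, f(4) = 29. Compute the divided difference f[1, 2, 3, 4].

f[1,2] = (-23 - (-10)) / (2 - 1) = -13
f[2,3] = (-24 - (-23)) / (3 - 2) = -1
f[3,4] = (29 - (-24)) / (4 - 3) = 53
f[1,2,3] = (-1 - (-13)) / (3 - 1) = 6
f[2,3,4] = (53 - (-1)) / (4 - 2) = 27
f[1,2,3,4] = (27 - 6) / (4 - 1) = 7

7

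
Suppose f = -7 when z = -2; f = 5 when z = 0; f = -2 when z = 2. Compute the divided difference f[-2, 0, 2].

-19/8

f[-2,0] = (5 - (-7)) / (0 - (-2)) = 6
f[0,2] = (-2 - 5) / (2 - 0) = -7/2
f[-2,0,2] = (-7/2 - 6) / (2 - (-2)) = -19/8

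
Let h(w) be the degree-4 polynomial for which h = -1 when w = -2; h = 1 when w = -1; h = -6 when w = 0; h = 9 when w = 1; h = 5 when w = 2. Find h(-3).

-115

L_0(-3) = (-2)·(-3)·(-4)·(-5)/[(-1)·(-2)·(-3)·(-4)] = 5
L_1(-3) = (-1)·(-3)·(-4)·(-5)/[(1)·(-1)·(-2)·(-3)] = -10
L_2(-3) = (-1)·(-2)·(-4)·(-5)/[(2)·(1)·(-1)·(-2)] = 10
L_3(-3) = (-1)·(-2)·(-3)·(-5)/[(3)·(2)·(1)·(-1)] = -5
L_4(-3) = (-1)·(-2)·(-3)·(-4)/[(4)·(3)·(2)·(1)] = 1
Sum: (-1)·(5) + 1·(-10) + (-6)·(10) + 9·(-5) + 5·(1) = -115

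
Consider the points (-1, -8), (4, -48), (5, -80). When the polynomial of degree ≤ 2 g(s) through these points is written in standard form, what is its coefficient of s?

4

L_0(s) = (s - 4)(s - 5) / [30] = (1/30)s^2 - (3/10)s + 2/3
L_1(s) = (s + 1)(s - 5) / [-5] = -(1/5)s^2 + (4/5)s + 1
L_2(s) = (s + 1)(s - 4) / [6] = (1/6)s^2 - (1/2)s - 2/3
g(s) = (-8)·L_0 + (-48)·L_1 + (-80)·L_2
Only the coefficient of s is needed; take it from each L_i and combine:
(-8)·(-3/10) + (-48)·(4/5) + (-80)·(-1/2) = 4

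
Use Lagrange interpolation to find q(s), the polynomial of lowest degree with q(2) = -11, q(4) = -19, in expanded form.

q(s) = -4s - 3

Build the Lagrange basis polynomials:
L_0(s) = (s - 4) / [-2] = -(1/2)s + 2
L_1(s) = (s - 2) / [2] = (1/2)s - 1
q(s) = (-11)·L_0 + (-19)·L_1
  (-11)·L_0(s) = (11/2)s - 22
  (-19)·L_1(s) = -(19/2)s + 19
Adding term by term: -4s - 3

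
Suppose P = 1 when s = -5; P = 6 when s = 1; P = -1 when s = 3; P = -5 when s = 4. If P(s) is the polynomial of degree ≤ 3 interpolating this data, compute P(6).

-51/4

Using Newton's divided-difference form:
P[-5,1] = (6 - 1) / (1 - (-5)) = 5/6
P[1,3] = (-1 - 6) / (3 - 1) = -7/2
P[3,4] = (-5 - (-1)) / (4 - 3) = -4
P[-5,1,3] = (-7/2 - 5/6) / (3 - (-5)) = -13/24
P[1,3,4] = (-4 - (-7/2)) / (4 - 1) = -1/6
P[-5,1,3,4] = (-1/6 - (-13/24)) / (4 - (-5)) = 1/24
P(6) = 1 + (5/6)·(11) + (-13/24)·(11)·(5) + (1/24)·(11)·(5)·(3) = -51/4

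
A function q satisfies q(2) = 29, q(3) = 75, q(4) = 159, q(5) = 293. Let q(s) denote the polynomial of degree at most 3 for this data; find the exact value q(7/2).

223/2

L_0(7/2) = (1/2)·(-1/2)·(-3/2)/[(-1)·(-2)·(-3)] = -1/16
L_1(7/2) = (3/2)·(-1/2)·(-3/2)/[(1)·(-1)·(-2)] = 9/16
L_2(7/2) = (3/2)·(1/2)·(-3/2)/[(2)·(1)·(-1)] = 9/16
L_3(7/2) = (3/2)·(1/2)·(-1/2)/[(3)·(2)·(1)] = -1/16
Sum: 29·(-1/16) + 75·(9/16) + 159·(9/16) + 293·(-1/16) = 223/2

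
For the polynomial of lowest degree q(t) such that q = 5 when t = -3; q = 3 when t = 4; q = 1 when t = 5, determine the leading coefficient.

L_0(t) = (t - 4)(t - 5) / [56] = (1/56)t^2 - (9/56)t + 5/14
L_1(t) = (t + 3)(t - 5) / [-7] = -(1/7)t^2 + (2/7)t + 15/7
L_2(t) = (t + 3)(t - 4) / [8] = (1/8)t^2 - (1/8)t - 3/2
q(t) = 5·L_0 + 3·L_1 + 1·L_2
Only the coefficient of t^2 is needed; take it from each L_i and combine:
5·(1/56) + 3·(-1/7) + 1·(1/8) = -3/14

-3/14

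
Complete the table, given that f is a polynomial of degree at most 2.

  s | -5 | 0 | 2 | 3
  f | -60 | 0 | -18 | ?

The 3 known values determine f uniquely (degree ≤ 2).
Evaluate each Lagrange basis at s = 3:
L_0(3) = (3)·(1)/[(-5)·(-7)] = 3/35
L_1(3) = (8)·(1)/[(5)·(-2)] = -4/5
L_2(3) = (8)·(3)/[(7)·(2)] = 12/7
Sum: (-60)·(3/35) + 0 + (-18)·(12/7) = -36

-36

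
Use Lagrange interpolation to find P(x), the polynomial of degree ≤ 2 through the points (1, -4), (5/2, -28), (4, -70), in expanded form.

L_0(x) = (x - 5/2)(x - 4) / [9/2] = (2/9)x^2 - (13/9)x + 20/9
L_1(x) = (x - 1)(x - 4) / [-9/4] = -(4/9)x^2 + (20/9)x - 16/9
L_2(x) = (x - 1)(x - 5/2) / [9/2] = (2/9)x^2 - (7/9)x + 5/9
P(x) = (-4)·L_0 + (-28)·L_1 + (-70)·L_2
  (-4)·L_0(x) = -(8/9)x^2 + (52/9)x - 80/9
  (-28)·L_1(x) = (112/9)x^2 - (560/9)x + 448/9
  (-70)·L_2(x) = -(140/9)x^2 + (490/9)x - 350/9
Adding term by term: -4x^2 - 2x + 2

P(x) = -4x^2 - 2x + 2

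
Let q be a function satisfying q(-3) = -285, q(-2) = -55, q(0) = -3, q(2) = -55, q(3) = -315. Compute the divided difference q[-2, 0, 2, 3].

q[-2,0] = (-3 - (-55)) / (0 - (-2)) = 26
q[0,2] = (-55 - (-3)) / (2 - 0) = -26
q[2,3] = (-315 - (-55)) / (3 - 2) = -260
q[-2,0,2] = (-26 - 26) / (2 - (-2)) = -13
q[0,2,3] = (-260 - (-26)) / (3 - 0) = -78
q[-2,0,2,3] = (-78 - (-13)) / (3 - (-2)) = -13

-13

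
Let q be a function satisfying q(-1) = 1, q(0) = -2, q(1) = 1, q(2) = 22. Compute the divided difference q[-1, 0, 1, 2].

2

q[-1,0] = (-2 - 1) / (0 - (-1)) = -3
q[0,1] = (1 - (-2)) / (1 - 0) = 3
q[1,2] = (22 - 1) / (2 - 1) = 21
q[-1,0,1] = (3 - (-3)) / (1 - (-1)) = 3
q[0,1,2] = (21 - 3) / (2 - 0) = 9
q[-1,0,1,2] = (9 - 3) / (2 - (-1)) = 2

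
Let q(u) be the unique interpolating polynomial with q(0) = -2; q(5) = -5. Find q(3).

L_0(3) = (-2)/[(-5)] = 2/5
L_1(3) = (3)/[(5)] = 3/5
Sum: (-2)·(2/5) + (-5)·(3/5) = -19/5

-19/5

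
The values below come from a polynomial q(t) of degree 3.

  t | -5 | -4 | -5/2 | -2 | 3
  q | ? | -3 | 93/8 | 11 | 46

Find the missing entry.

-34

The 4 known values determine q uniquely (degree ≤ 3).
Evaluate each Lagrange basis at t = -5:
L_0(-5) = (-5/2)·(-3)·(-8)/[(-3/2)·(-2)·(-7)] = 20/7
L_1(-5) = (-1)·(-3)·(-8)/[(3/2)·(-1/2)·(-11/2)] = -64/11
L_2(-5) = (-1)·(-5/2)·(-8)/[(2)·(1/2)·(-5)] = 4
L_3(-5) = (-1)·(-5/2)·(-3)/[(7)·(11/2)·(5)] = -3/77
Sum: (-3)·(20/7) + 93/8·(-64/11) + 11·(4) + 46·(-3/77) = -34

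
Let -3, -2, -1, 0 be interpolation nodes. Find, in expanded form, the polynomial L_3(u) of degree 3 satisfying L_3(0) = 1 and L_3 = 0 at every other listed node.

L_3(u) = (u + 3)(u + 2)(u + 1) / [(3)·(2)·(1)]
       = (u^3 + 6u^2 + 11u + 6) / (6)

L_3(u) = (1/6)u^3 + u^2 + (11/6)u + 1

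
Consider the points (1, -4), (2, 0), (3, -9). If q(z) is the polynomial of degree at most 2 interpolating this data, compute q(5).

L_0(5) = (3)·(2)/[(-1)·(-2)] = 3
L_1(5) = (4)·(2)/[(1)·(-1)] = -8
L_2(5) = (4)·(3)/[(2)·(1)] = 6
Sum: (-4)·(3) + 0 + (-9)·(6) = -66

-66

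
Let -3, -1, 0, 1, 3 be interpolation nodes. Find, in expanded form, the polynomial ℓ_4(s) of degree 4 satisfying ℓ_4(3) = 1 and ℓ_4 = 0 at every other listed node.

ℓ_4(s) = (s + 3)(s + 1)s(s - 1) / [(6)·(4)·(3)·(2)]
       = (s^4 + 3s^3 - s^2 - 3s) / (144)

ℓ_4(s) = (1/144)s^4 + (1/48)s^3 - (1/144)s^2 - (1/48)s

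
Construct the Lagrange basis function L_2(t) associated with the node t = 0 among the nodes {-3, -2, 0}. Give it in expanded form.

L_2(t) = (t + 3)(t + 2) / [(3)·(2)]
       = (t^2 + 5t + 6) / (6)

L_2(t) = (1/6)t^2 + (5/6)t + 1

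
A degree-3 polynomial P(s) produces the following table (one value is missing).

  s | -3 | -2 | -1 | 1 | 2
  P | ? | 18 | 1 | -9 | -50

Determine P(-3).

The 4 known values determine P uniquely (degree ≤ 3).
Evaluate each Lagrange basis at s = -3:
L_0(-3) = (-2)·(-4)·(-5)/[(-1)·(-3)·(-4)] = 10/3
L_1(-3) = (-1)·(-4)·(-5)/[(1)·(-2)·(-3)] = -10/3
L_2(-3) = (-1)·(-2)·(-5)/[(3)·(2)·(-1)] = 5/3
L_3(-3) = (-1)·(-2)·(-4)/[(4)·(3)·(1)] = -2/3
Sum: 18·(10/3) + 1·(-10/3) + (-9)·(5/3) + (-50)·(-2/3) = 75

75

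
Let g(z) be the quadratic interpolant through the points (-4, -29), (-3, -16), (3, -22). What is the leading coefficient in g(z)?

The leading coefficient equals the top divided difference g[-4,-3,3].
g[-4,-3] = (-16 - (-29)) / (-3 - (-4)) = 13
g[-3,3] = (-22 - (-16)) / (3 - (-3)) = -1
g[-4,-3,3] = (-1 - 13) / (3 - (-4)) = -2

-2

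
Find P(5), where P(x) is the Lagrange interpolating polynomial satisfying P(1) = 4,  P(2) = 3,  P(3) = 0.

L_0(5) = (3)·(2)/[(-1)·(-2)] = 3
L_1(5) = (4)·(2)/[(1)·(-1)] = -8
L_2(5) = (4)·(3)/[(2)·(1)] = 6
Sum: 4·(3) + 3·(-8) + 0 = -12

-12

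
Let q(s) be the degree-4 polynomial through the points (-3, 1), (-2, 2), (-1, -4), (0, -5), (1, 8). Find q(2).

41

Evaluate each Lagrange basis at s = 2:
L_0(2) = (4)·(3)·(2)·(1)/[(-1)·(-2)·(-3)·(-4)] = 1
L_1(2) = (5)·(3)·(2)·(1)/[(1)·(-1)·(-2)·(-3)] = -5
L_2(2) = (5)·(4)·(2)·(1)/[(2)·(1)·(-1)·(-2)] = 10
L_3(2) = (5)·(4)·(3)·(1)/[(3)·(2)·(1)·(-1)] = -10
L_4(2) = (5)·(4)·(3)·(2)/[(4)·(3)·(2)·(1)] = 5
Sum: 1·(1) + 2·(-5) + (-4)·(10) + (-5)·(-10) + 8·(5) = 41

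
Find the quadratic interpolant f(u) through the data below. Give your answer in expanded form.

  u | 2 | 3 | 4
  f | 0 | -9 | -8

f(u) = 5u^2 - 34u + 48

Newton's divided differences:
f[2,3] = (-9 - 0) / (3 - 2) = -9
f[3,4] = (-8 - (-9)) / (4 - 3) = 1
f[2,3,4] = (1 - (-9)) / (4 - 2) = 5
f(u) = (-9)·(u - 2) + 5·(u - 2)(u - 3)
Expanding: f(u) = 5u^2 - 34u + 48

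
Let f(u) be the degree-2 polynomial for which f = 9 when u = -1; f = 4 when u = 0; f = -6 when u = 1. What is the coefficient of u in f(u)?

Build the Lagrange basis polynomials:
L_0(u) = u(u - 1) / [2] = (1/2)u^2 - (1/2)u
L_1(u) = (u + 1)(u - 1) / [-1] = -u^2 + 1
L_2(u) = (u + 1)u / [2] = (1/2)u^2 + (1/2)u
f(u) = 9·L_0 + 4·L_1 + (-6)·L_2
Only the coefficient of u is needed; take it from each L_i and combine:
9·(-1/2) + 4·(0) + (-6)·(1/2) = -15/2

-15/2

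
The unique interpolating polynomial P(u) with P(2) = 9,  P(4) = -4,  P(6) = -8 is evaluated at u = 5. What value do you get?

Using Newton's divided-difference form:
P[2,4] = (-4 - 9) / (4 - 2) = -13/2
P[4,6] = (-8 - (-4)) / (6 - 4) = -2
P[2,4,6] = (-2 - (-13/2)) / (6 - 2) = 9/8
P(5) = 9 + (-13/2)·(3) + (9/8)·(3)·(1) = -57/8

-57/8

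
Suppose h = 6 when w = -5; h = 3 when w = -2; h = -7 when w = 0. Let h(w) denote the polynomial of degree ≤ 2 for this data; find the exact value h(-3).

Evaluate each Lagrange basis at w = -3:
L_0(-3) = (-1)·(-3)/[(-3)·(-5)] = 1/5
L_1(-3) = (2)·(-3)/[(3)·(-2)] = 1
L_2(-3) = (2)·(-1)/[(5)·(2)] = -1/5
Sum: 6·(1/5) + 3·(1) + (-7)·(-1/5) = 28/5

28/5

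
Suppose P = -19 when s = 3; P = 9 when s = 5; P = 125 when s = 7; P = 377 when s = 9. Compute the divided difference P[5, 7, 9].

17

P[5,7] = (125 - 9) / (7 - 5) = 58
P[7,9] = (377 - 125) / (9 - 7) = 126
P[5,7,9] = (126 - 58) / (9 - 5) = 17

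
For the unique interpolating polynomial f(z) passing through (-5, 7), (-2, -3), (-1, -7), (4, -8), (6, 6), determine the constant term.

L_0(z) = (z + 2)(z + 1)(z - 4)(z - 6) / [1188] = (1/1188)z^4 - (7/1188)z^3 - (1/297)z^2 + (13/297)z + 4/99
L_1(z) = (z + 5)(z + 1)(z - 4)(z - 6) / [-144] = -(1/144)z^4 + (1/36)z^3 + (31/144)z^2 - (47/72)z - 5/6
L_2(z) = (z + 5)(z + 2)(z - 4)(z - 6) / [140] = (1/140)z^4 - (3/140)z^3 - (9/35)z^2 + (17/35)z + 12/7
L_3(z) = (z + 5)(z + 2)(z + 1)(z - 6) / [-540] = -(1/540)z^4 - (1/270)z^3 + (31/540)z^2 + (23/135)z + 1/9
L_4(z) = (z + 5)(z + 2)(z + 1)(z - 4) / [1232] = (1/1232)z^4 + (1/308)z^3 - (15/1232)z^2 - (29/616)z - 5/154
f(z) = 7·L_0 + (-3)·L_1 + (-7)·L_2 + (-8)·L_3 + 6·L_4
Only the constant term is needed; take it from each L_i and combine:
7·(4/99) + (-3)·(-5/6) + (-7)·(12/7) + (-8)·(1/9) + 6·(-5/154) = -4759/462

-4759/462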